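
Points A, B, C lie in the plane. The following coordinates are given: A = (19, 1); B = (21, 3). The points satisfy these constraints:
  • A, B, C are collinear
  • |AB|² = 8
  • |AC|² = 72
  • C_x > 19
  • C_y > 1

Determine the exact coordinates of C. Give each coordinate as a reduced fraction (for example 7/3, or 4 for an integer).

C = (25, 7)

1. C_x = 25  [[A, B, C are collinear ⇒ -2x+2y+36=0] ∩ [|C−(19, 1)|²=72]]
2. C_y = 7  [[A, B, C are collinear ⇒ -2x+2y+36=0] ∩ [|C−(19, 1)|²=72]]
   so C = (25, 7)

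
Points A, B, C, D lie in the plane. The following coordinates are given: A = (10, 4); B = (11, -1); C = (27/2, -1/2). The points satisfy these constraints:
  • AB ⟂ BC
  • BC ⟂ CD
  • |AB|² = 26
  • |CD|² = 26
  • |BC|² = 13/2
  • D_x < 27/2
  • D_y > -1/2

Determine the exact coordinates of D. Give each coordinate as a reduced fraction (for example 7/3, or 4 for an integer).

D = (25/2, 9/2)

1. D_x = 25/2  [[BC ⟂ CD ⇒ 5/2x+1/2y-67/2=0] ∩ [|D−(27/2, -1/2)|²=26]]
2. D_y = 9/2  [[BC ⟂ CD ⇒ 5/2x+1/2y-67/2=0] ∩ [|D−(27/2, -1/2)|²=26]]
   so D = (25/2, 9/2)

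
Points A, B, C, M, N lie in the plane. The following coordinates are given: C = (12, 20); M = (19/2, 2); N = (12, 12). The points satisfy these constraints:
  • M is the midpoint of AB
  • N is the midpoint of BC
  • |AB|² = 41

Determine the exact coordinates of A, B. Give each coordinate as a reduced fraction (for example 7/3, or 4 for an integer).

1. B_x = 12  [B = 2·N−C = 2·(12, 12)−(12, 20)]
2. B_y = 4  [B = 2·N−C = 2·(12, 12)−(12, 20)]
   so B = (12, 4)
3. A_x = 7  [A = 2·M−B = 2·(19/2, 2)−(12, 4)]
4. A_y = 0  [A = 2·M−B = 2·(19/2, 2)−(12, 4)]
   so A = (7, 0)

A = (7, 0)
B = (12, 4)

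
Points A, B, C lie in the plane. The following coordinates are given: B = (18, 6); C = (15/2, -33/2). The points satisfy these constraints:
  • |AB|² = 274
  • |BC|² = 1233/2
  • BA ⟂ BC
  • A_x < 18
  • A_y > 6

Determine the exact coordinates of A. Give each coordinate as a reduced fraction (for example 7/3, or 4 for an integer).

A = (3, 13)

1. A_x = 3  [[BA ⟂ BC ⇒ -21/2x-45/2y+324=0] ∩ [|A−(18, 6)|²=274]]
2. A_y = 13  [[BA ⟂ BC ⇒ -21/2x-45/2y+324=0] ∩ [|A−(18, 6)|²=274]]
   so A = (3, 13)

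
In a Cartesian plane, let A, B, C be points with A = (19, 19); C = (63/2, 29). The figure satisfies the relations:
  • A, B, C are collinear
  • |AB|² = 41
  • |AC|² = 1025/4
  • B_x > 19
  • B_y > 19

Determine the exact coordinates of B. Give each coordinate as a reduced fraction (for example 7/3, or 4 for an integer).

1. B_x = 24  [[A, B, C are collinear ⇒ 10x-25/2y+95/2=0] ∩ [|B−(19, 19)|²=41]]
2. B_y = 23  [[A, B, C are collinear ⇒ 10x-25/2y+95/2=0] ∩ [|B−(19, 19)|²=41]]
   so B = (24, 23)

B = (24, 23)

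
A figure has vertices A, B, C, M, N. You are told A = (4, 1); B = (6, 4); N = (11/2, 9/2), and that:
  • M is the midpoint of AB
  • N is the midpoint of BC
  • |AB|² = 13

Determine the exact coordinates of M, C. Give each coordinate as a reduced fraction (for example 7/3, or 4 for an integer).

1. M_x = 5  [2·M = A+B = (4, 1)+(6, 4)]
2. M_y = 5/2  [2·M = A+B = (4, 1)+(6, 4)]
   so M = (5, 5/2)
3. C_x = 5  [C = 2·N−B = 2·(11/2, 9/2)−(6, 4)]
4. C_y = 5  [C = 2·N−B = 2·(11/2, 9/2)−(6, 4)]
   so C = (5, 5)

M = (5, 5/2)
C = (5, 5)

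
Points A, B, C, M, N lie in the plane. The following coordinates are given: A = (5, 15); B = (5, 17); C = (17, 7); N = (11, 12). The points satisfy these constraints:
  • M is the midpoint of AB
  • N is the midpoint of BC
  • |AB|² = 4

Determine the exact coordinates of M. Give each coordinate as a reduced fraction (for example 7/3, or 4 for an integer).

M = (5, 16)

1. M_x = 5  [2·M = A+B = (5, 15)+(5, 17)]
2. M_y = 16  [2·M = A+B = (5, 15)+(5, 17)]
   so M = (5, 16)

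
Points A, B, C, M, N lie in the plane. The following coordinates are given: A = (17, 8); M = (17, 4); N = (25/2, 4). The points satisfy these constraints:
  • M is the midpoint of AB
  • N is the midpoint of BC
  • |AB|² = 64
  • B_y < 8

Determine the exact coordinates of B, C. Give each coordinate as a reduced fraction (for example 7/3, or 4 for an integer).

B = (17, 0)
C = (8, 8)

1. B_x = 17  [B = 2·M−A = 2·(17, 4)−(17, 8)]
2. B_y = 0  [B = 2·M−A = 2·(17, 4)−(17, 8)]
   so B = (17, 0)
3. C_x = 8  [C = 2·N−B = 2·(25/2, 4)−(17, 0)]
4. C_y = 8  [C = 2·N−B = 2·(25/2, 4)−(17, 0)]
   so C = (8, 8)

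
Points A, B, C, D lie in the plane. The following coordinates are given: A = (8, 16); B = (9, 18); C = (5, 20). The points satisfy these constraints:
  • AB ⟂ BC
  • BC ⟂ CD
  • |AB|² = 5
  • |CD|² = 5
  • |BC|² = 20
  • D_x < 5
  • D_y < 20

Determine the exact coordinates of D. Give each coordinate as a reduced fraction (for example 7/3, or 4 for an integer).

1. D_x = 4  [[BC ⟂ CD ⇒ -4x+2y-20=0] ∩ [|D−(5, 20)|²=5]]
2. D_y = 18  [[BC ⟂ CD ⇒ -4x+2y-20=0] ∩ [|D−(5, 20)|²=5]]
   so D = (4, 18)

D = (4, 18)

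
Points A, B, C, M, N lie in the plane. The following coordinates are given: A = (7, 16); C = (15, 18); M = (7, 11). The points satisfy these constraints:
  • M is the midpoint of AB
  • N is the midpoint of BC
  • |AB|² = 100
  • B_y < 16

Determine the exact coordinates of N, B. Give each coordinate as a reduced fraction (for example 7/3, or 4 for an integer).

1. B_x = 7  [B = 2·M−A = 2·(7, 11)−(7, 16)]
2. B_y = 6  [B = 2·M−A = 2·(7, 11)−(7, 16)]
   so B = (7, 6)
3. N_x = 11  [2·N = B+C = (7, 6)+(15, 18)]
4. N_y = 12  [2·N = B+C = (7, 6)+(15, 18)]
   so N = (11, 12)

N = (11, 12)
B = (7, 6)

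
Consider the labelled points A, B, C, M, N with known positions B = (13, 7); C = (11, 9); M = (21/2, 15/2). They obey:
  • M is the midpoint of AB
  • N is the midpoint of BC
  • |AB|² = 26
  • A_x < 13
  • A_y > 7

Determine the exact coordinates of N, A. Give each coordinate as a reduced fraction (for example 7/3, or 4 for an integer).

1. A_x = 8  [A = 2·M−B = 2·(21/2, 15/2)−(13, 7)]
2. A_y = 8  [A = 2·M−B = 2·(21/2, 15/2)−(13, 7)]
   so A = (8, 8)
3. N_x = 12  [2·N = B+C = (13, 7)+(11, 9)]
4. N_y = 8  [2·N = B+C = (13, 7)+(11, 9)]
   so N = (12, 8)

N = (12, 8)
A = (8, 8)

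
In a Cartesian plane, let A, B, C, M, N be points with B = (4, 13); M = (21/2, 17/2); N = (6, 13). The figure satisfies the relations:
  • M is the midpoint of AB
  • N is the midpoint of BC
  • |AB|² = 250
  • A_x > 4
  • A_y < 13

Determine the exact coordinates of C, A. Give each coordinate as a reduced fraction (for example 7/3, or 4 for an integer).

C = (8, 13)
A = (17, 4)

1. A_x = 17  [A = 2·M−B = 2·(21/2, 17/2)−(4, 13)]
2. A_y = 4  [A = 2·M−B = 2·(21/2, 17/2)−(4, 13)]
   so A = (17, 4)
3. C_x = 8  [C = 2·N−B = 2·(6, 13)−(4, 13)]
4. C_y = 13  [C = 2·N−B = 2·(6, 13)−(4, 13)]
   so C = (8, 13)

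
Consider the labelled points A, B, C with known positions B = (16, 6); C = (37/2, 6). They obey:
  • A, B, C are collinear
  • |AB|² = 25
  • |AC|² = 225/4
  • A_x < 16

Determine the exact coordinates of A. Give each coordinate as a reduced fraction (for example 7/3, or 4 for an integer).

A = (11, 6)

1. A_x = 11  [[A, B, C are collinear ⇒ 5/2y-15=0] ∩ [|A−(16, 6)|²=25]]
2. A_y = 6  [[A, B, C are collinear ⇒ 5/2y-15=0] ∩ [|A−(16, 6)|²=25]]
   so A = (11, 6)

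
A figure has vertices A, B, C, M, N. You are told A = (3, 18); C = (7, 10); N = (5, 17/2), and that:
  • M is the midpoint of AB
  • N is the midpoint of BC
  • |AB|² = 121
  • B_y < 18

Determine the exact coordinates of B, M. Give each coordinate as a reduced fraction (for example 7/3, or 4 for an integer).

1. B_x = 3  [B = 2·N−C = 2·(5, 17/2)−(7, 10)]
2. B_y = 7  [B = 2·N−C = 2·(5, 17/2)−(7, 10)]
   so B = (3, 7)
3. M_x = 3  [2·M = A+B = (3, 18)+(3, 7)]
4. M_y = 25/2  [2·M = A+B = (3, 18)+(3, 7)]
   so M = (3, 25/2)

B = (3, 7)
M = (3, 25/2)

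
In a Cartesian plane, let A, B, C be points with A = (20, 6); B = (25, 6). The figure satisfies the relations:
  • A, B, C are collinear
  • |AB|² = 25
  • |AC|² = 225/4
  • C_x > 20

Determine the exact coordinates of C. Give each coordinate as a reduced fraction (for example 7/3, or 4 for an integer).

1. C_x = 55/2  [[A, B, C are collinear ⇒ 5y-30=0] ∩ [|C−(20, 6)|²=225/4]]
2. C_y = 6  [[A, B, C are collinear ⇒ 5y-30=0] ∩ [|C−(20, 6)|²=225/4]]
   so C = (55/2, 6)

C = (55/2, 6)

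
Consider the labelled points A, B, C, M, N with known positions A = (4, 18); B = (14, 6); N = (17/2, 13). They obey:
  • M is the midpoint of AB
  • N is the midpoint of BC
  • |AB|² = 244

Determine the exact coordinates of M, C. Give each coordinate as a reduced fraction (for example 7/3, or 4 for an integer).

1. M_x = 9  [2·M = A+B = (4, 18)+(14, 6)]
2. M_y = 12  [2·M = A+B = (4, 18)+(14, 6)]
   so M = (9, 12)
3. C_x = 3  [C = 2·N−B = 2·(17/2, 13)−(14, 6)]
4. C_y = 20  [C = 2·N−B = 2·(17/2, 13)−(14, 6)]
   so C = (3, 20)

M = (9, 12)
C = (3, 20)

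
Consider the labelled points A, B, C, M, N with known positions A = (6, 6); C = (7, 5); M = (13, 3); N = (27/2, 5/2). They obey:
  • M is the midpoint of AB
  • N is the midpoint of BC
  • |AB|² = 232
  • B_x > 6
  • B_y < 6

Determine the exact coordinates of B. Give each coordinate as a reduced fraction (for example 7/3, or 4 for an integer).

B = (20, 0)

1. B_x = 20  [B = 2·M−A = 2·(13, 3)−(6, 6)]
2. B_y = 0  [B = 2·M−A = 2·(13, 3)−(6, 6)]
   so B = (20, 0)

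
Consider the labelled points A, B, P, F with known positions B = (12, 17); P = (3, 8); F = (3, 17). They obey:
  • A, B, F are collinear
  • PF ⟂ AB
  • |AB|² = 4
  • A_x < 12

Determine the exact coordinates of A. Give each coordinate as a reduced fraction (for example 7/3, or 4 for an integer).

1. A_x = 10  [[A, B, F are collinear ⇒ -9y+153=0] ∩ [|A−(12, 17)|²=4]]
2. A_y = 17  [[A, B, F are collinear ⇒ -9y+153=0] ∩ [|A−(12, 17)|²=4]]
   so A = (10, 17)

A = (10, 17)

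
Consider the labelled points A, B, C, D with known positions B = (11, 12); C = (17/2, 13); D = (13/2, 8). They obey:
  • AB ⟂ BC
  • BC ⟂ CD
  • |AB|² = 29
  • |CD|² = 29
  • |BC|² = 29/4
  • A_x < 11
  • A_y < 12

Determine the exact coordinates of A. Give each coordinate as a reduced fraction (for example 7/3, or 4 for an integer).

A = (9, 7)

1. A_x = 9  [[AB ⟂ BC ⇒ 5/2x-1y-31/2=0] ∩ [|A−(11, 12)|²=29]]
2. A_y = 7  [[AB ⟂ BC ⇒ 5/2x-1y-31/2=0] ∩ [|A−(11, 12)|²=29]]
   so A = (9, 7)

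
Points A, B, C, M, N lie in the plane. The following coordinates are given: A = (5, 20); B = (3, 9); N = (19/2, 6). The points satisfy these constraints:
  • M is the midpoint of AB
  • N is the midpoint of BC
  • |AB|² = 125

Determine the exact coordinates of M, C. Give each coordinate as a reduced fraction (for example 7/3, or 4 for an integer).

M = (4, 29/2)
C = (16, 3)

1. M_x = 4  [2·M = A+B = (5, 20)+(3, 9)]
2. M_y = 29/2  [2·M = A+B = (5, 20)+(3, 9)]
   so M = (4, 29/2)
3. C_x = 16  [C = 2·N−B = 2·(19/2, 6)−(3, 9)]
4. C_y = 3  [C = 2·N−B = 2·(19/2, 6)−(3, 9)]
   so C = (16, 3)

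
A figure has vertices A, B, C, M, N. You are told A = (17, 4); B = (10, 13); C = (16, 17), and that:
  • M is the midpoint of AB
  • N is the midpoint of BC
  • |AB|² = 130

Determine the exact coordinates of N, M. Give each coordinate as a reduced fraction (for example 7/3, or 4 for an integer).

N = (13, 15)
M = (27/2, 17/2)

1. M_x = 27/2  [2·M = A+B = (17, 4)+(10, 13)]
2. M_y = 17/2  [2·M = A+B = (17, 4)+(10, 13)]
   so M = (27/2, 17/2)
3. N_x = 13  [2·N = B+C = (10, 13)+(16, 17)]
4. N_y = 15  [2·N = B+C = (10, 13)+(16, 17)]
   so N = (13, 15)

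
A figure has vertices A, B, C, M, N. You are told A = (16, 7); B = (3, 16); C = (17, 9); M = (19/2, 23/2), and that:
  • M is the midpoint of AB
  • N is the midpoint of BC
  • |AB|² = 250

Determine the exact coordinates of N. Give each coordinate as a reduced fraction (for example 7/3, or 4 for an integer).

N = (10, 25/2)

1. N_x = 10  [2·N = B+C = (3, 16)+(17, 9)]
2. N_y = 25/2  [2·N = B+C = (3, 16)+(17, 9)]
   so N = (10, 25/2)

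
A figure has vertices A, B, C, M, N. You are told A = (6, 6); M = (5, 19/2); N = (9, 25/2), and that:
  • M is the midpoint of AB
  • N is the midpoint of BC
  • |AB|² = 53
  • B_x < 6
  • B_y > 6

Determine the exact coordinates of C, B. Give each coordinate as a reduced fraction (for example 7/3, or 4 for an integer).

1. B_x = 4  [B = 2·M−A = 2·(5, 19/2)−(6, 6)]
2. B_y = 13  [B = 2·M−A = 2·(5, 19/2)−(6, 6)]
   so B = (4, 13)
3. C_x = 14  [C = 2·N−B = 2·(9, 25/2)−(4, 13)]
4. C_y = 12  [C = 2·N−B = 2·(9, 25/2)−(4, 13)]
   so C = (14, 12)

C = (14, 12)
B = (4, 13)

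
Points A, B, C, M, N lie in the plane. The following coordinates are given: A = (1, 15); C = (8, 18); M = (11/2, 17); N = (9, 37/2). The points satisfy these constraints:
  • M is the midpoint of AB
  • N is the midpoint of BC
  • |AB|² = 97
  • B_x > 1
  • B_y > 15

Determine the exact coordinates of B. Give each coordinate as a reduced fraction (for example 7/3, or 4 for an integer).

B = (10, 19)

1. B_x = 10  [B = 2·M−A = 2·(11/2, 17)−(1, 15)]
2. B_y = 19  [B = 2·M−A = 2·(11/2, 17)−(1, 15)]
   so B = (10, 19)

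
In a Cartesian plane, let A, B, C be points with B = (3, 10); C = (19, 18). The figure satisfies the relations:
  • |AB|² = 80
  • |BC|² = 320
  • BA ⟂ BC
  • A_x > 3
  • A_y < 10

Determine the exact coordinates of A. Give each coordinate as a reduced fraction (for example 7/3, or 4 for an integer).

A = (7, 2)

1. A_x = 7  [[BA ⟂ BC ⇒ 16x+8y-128=0] ∩ [|A−(3, 10)|²=80]]
2. A_y = 2  [[BA ⟂ BC ⇒ 16x+8y-128=0] ∩ [|A−(3, 10)|²=80]]
   so A = (7, 2)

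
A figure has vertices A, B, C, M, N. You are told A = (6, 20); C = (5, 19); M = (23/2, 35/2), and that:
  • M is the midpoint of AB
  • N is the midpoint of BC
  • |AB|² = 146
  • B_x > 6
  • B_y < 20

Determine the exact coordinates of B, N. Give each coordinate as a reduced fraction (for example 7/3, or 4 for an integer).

B = (17, 15)
N = (11, 17)

1. B_x = 17  [B = 2·M−A = 2·(23/2, 35/2)−(6, 20)]
2. B_y = 15  [B = 2·M−A = 2·(23/2, 35/2)−(6, 20)]
   so B = (17, 15)
3. N_x = 11  [2·N = B+C = (17, 15)+(5, 19)]
4. N_y = 17  [2·N = B+C = (17, 15)+(5, 19)]
   so N = (11, 17)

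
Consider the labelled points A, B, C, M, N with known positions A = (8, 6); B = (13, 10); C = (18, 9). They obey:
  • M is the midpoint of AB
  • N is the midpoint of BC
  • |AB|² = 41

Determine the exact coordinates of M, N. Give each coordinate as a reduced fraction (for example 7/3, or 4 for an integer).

1. M_x = 21/2  [2·M = A+B = (8, 6)+(13, 10)]
2. M_y = 8  [2·M = A+B = (8, 6)+(13, 10)]
   so M = (21/2, 8)
3. N_x = 31/2  [2·N = B+C = (13, 10)+(18, 9)]
4. N_y = 19/2  [2·N = B+C = (13, 10)+(18, 9)]
   so N = (31/2, 19/2)

M = (21/2, 8)
N = (31/2, 19/2)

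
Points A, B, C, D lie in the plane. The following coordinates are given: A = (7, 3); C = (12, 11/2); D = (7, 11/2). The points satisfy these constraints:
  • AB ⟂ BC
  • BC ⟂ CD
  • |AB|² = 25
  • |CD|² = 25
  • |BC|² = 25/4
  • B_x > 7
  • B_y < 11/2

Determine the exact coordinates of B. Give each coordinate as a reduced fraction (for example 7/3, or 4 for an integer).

1. B_x = 12  [[BC ⟂ CD ⇒ 5x-60=0] ∩ [|B−(7, 3)|²=25]]
2. B_y = 3  [[BC ⟂ CD ⇒ 5x-60=0] ∩ [|B−(7, 3)|²=25]]
   so B = (12, 3)

B = (12, 3)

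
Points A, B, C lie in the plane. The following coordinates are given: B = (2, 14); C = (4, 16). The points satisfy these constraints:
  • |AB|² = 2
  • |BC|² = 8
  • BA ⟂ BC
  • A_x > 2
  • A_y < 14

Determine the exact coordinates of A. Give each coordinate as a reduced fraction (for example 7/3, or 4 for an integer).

A = (3, 13)

1. A_x = 3  [[BA ⟂ BC ⇒ 2x+2y-32=0] ∩ [|A−(2, 14)|²=2]]
2. A_y = 13  [[BA ⟂ BC ⇒ 2x+2y-32=0] ∩ [|A−(2, 14)|²=2]]
   so A = (3, 13)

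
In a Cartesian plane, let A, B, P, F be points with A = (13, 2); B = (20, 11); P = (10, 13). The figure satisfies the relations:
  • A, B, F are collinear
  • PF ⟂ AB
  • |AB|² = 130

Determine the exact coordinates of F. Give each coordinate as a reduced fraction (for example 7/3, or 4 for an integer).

1. F_x = 86/5  [[A, B, F are collinear ⇒ -9x+7y+103=0] ∩ [PF ⟂ AB ⇒ 7x+9y-187=0]]
2. F_y = 37/5  [[A, B, F are collinear ⇒ -9x+7y+103=0] ∩ [PF ⟂ AB ⇒ 7x+9y-187=0]]
   so F = (86/5, 37/5)

F = (86/5, 37/5)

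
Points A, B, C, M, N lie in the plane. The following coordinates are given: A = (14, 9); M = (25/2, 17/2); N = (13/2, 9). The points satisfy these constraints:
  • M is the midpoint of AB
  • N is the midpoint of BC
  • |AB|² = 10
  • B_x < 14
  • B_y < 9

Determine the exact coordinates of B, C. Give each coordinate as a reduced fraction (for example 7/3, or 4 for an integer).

1. B_x = 11  [B = 2·M−A = 2·(25/2, 17/2)−(14, 9)]
2. B_y = 8  [B = 2·M−A = 2·(25/2, 17/2)−(14, 9)]
   so B = (11, 8)
3. C_x = 2  [C = 2·N−B = 2·(13/2, 9)−(11, 8)]
4. C_y = 10  [C = 2·N−B = 2·(13/2, 9)−(11, 8)]
   so C = (2, 10)

B = (11, 8)
C = (2, 10)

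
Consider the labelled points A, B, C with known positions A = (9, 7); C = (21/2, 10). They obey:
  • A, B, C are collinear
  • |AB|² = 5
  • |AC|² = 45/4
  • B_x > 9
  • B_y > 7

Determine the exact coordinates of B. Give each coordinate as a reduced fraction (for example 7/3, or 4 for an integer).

B = (10, 9)

1. B_x = 10  [[A, B, C are collinear ⇒ 3x-3/2y-33/2=0] ∩ [|B−(9, 7)|²=5]]
2. B_y = 9  [[A, B, C are collinear ⇒ 3x-3/2y-33/2=0] ∩ [|B−(9, 7)|²=5]]
   so B = (10, 9)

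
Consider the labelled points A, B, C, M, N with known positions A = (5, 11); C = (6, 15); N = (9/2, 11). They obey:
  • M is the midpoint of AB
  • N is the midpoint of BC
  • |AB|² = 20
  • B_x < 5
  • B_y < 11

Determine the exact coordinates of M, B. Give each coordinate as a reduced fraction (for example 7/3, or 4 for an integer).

M = (4, 9)
B = (3, 7)

1. B_x = 3  [B = 2·N−C = 2·(9/2, 11)−(6, 15)]
2. B_y = 7  [B = 2·N−C = 2·(9/2, 11)−(6, 15)]
   so B = (3, 7)
3. M_x = 4  [2·M = A+B = (5, 11)+(3, 7)]
4. M_y = 9  [2·M = A+B = (5, 11)+(3, 7)]
   so M = (4, 9)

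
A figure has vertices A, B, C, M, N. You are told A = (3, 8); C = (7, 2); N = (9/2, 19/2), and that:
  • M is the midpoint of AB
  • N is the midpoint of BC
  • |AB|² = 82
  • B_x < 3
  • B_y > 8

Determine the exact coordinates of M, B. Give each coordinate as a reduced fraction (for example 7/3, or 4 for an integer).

1. B_x = 2  [B = 2·N−C = 2·(9/2, 19/2)−(7, 2)]
2. B_y = 17  [B = 2·N−C = 2·(9/2, 19/2)−(7, 2)]
   so B = (2, 17)
3. M_x = 5/2  [2·M = A+B = (3, 8)+(2, 17)]
4. M_y = 25/2  [2·M = A+B = (3, 8)+(2, 17)]
   so M = (5/2, 25/2)

M = (5/2, 25/2)
B = (2, 17)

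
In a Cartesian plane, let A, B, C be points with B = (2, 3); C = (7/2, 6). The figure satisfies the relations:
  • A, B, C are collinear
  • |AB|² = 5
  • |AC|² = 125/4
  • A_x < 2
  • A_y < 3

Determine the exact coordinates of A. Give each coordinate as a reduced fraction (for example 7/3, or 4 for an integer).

1. A_x = 1  [[A, B, C are collinear ⇒ -3x+3/2y+3/2=0] ∩ [|A−(2, 3)|²=5]]
2. A_y = 1  [[A, B, C are collinear ⇒ -3x+3/2y+3/2=0] ∩ [|A−(2, 3)|²=5]]
   so A = (1, 1)

A = (1, 1)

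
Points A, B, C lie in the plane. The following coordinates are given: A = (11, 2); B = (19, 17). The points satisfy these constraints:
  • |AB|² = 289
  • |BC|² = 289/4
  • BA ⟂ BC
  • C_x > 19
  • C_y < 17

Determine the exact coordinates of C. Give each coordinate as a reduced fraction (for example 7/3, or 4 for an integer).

1. C_x = 53/2  [[BA ⟂ BC ⇒ -8x-15y+407=0] ∩ [|C−(19, 17)|²=289/4]]
2. C_y = 13  [[BA ⟂ BC ⇒ -8x-15y+407=0] ∩ [|C−(19, 17)|²=289/4]]
   so C = (53/2, 13)

C = (53/2, 13)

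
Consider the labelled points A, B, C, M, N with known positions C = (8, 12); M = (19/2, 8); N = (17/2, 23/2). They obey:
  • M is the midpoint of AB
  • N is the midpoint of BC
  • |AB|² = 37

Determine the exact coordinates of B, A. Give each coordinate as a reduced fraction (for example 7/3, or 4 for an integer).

1. B_x = 9  [B = 2·N−C = 2·(17/2, 23/2)−(8, 12)]
2. B_y = 11  [B = 2·N−C = 2·(17/2, 23/2)−(8, 12)]
   so B = (9, 11)
3. A_x = 10  [A = 2·M−B = 2·(19/2, 8)−(9, 11)]
4. A_y = 5  [A = 2·M−B = 2·(19/2, 8)−(9, 11)]
   so A = (10, 5)

B = (9, 11)
A = (10, 5)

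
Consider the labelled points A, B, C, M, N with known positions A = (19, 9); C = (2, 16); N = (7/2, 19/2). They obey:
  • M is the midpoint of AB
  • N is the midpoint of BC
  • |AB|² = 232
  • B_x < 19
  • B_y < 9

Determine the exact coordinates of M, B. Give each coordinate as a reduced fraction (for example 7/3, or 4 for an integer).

1. B_x = 5  [B = 2·N−C = 2·(7/2, 19/2)−(2, 16)]
2. B_y = 3  [B = 2·N−C = 2·(7/2, 19/2)−(2, 16)]
   so B = (5, 3)
3. M_x = 12  [2·M = A+B = (19, 9)+(5, 3)]
4. M_y = 6  [2·M = A+B = (19, 9)+(5, 3)]
   so M = (12, 6)

M = (12, 6)
B = (5, 3)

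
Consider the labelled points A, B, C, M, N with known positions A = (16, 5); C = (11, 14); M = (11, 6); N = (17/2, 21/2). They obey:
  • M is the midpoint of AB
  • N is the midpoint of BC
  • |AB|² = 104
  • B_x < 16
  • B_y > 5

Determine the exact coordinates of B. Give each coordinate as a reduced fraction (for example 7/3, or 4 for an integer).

1. B_x = 6  [B = 2·M−A = 2·(11, 6)−(16, 5)]
2. B_y = 7  [B = 2·M−A = 2·(11, 6)−(16, 5)]
   so B = (6, 7)

B = (6, 7)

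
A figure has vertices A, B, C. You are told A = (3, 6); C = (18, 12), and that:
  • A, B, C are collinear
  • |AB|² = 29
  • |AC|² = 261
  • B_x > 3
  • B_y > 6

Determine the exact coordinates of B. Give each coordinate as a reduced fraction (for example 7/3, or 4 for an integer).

B = (8, 8)

1. B_x = 8  [[A, B, C are collinear ⇒ 6x-15y+72=0] ∩ [|B−(3, 6)|²=29]]
2. B_y = 8  [[A, B, C are collinear ⇒ 6x-15y+72=0] ∩ [|B−(3, 6)|²=29]]
   so B = (8, 8)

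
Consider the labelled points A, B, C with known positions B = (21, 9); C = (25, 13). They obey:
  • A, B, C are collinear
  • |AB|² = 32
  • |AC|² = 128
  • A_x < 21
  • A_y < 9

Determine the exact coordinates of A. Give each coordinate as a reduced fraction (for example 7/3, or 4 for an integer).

A = (17, 5)

1. A_x = 17  [[A, B, C are collinear ⇒ -4x+4y+48=0] ∩ [|A−(21, 9)|²=32]]
2. A_y = 5  [[A, B, C are collinear ⇒ -4x+4y+48=0] ∩ [|A−(21, 9)|²=32]]
   so A = (17, 5)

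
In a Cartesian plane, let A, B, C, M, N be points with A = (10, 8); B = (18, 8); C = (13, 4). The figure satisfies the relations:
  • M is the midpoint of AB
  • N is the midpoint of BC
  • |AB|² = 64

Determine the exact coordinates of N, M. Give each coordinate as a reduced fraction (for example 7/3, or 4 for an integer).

1. M_x = 14  [2·M = A+B = (10, 8)+(18, 8)]
2. M_y = 8  [2·M = A+B = (10, 8)+(18, 8)]
   so M = (14, 8)
3. N_x = 31/2  [2·N = B+C = (18, 8)+(13, 4)]
4. N_y = 6  [2·N = B+C = (18, 8)+(13, 4)]
   so N = (31/2, 6)

N = (31/2, 6)
M = (14, 8)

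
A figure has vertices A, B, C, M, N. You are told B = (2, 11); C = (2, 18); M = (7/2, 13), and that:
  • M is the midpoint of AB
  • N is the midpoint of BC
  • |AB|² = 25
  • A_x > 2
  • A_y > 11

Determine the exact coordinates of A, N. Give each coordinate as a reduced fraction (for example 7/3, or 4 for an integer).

A = (5, 15)
N = (2, 29/2)

1. A_x = 5  [A = 2·M−B = 2·(7/2, 13)−(2, 11)]
2. A_y = 15  [A = 2·M−B = 2·(7/2, 13)−(2, 11)]
   so A = (5, 15)
3. N_x = 2  [2·N = B+C = (2, 11)+(2, 18)]
4. N_y = 29/2  [2·N = B+C = (2, 11)+(2, 18)]
   so N = (2, 29/2)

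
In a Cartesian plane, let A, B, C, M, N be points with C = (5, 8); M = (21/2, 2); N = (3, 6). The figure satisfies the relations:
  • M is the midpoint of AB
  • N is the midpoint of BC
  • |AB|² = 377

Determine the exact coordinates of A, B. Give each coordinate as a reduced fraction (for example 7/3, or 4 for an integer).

1. B_x = 1  [B = 2·N−C = 2·(3, 6)−(5, 8)]
2. B_y = 4  [B = 2·N−C = 2·(3, 6)−(5, 8)]
   so B = (1, 4)
3. A_x = 20  [A = 2·M−B = 2·(21/2, 2)−(1, 4)]
4. A_y = 0  [A = 2·M−B = 2·(21/2, 2)−(1, 4)]
   so A = (20, 0)

A = (20, 0)
B = (1, 4)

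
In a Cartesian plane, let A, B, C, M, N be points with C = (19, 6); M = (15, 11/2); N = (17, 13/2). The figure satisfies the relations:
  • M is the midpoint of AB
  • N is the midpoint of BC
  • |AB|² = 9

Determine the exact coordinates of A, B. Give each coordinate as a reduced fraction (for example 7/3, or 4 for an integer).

1. B_x = 15  [B = 2·N−C = 2·(17, 13/2)−(19, 6)]
2. B_y = 7  [B = 2·N−C = 2·(17, 13/2)−(19, 6)]
   so B = (15, 7)
3. A_x = 15  [A = 2·M−B = 2·(15, 11/2)−(15, 7)]
4. A_y = 4  [A = 2·M−B = 2·(15, 11/2)−(15, 7)]
   so A = (15, 4)

A = (15, 4)
B = (15, 7)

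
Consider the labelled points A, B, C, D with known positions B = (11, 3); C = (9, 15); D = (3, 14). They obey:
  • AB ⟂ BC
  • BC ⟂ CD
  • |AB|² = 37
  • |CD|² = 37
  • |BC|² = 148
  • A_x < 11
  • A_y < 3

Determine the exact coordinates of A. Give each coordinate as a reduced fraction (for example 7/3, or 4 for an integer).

1. A_x = 5  [[AB ⟂ BC ⇒ 2x-12y+14=0] ∩ [|A−(11, 3)|²=37]]
2. A_y = 2  [[AB ⟂ BC ⇒ 2x-12y+14=0] ∩ [|A−(11, 3)|²=37]]
   so A = (5, 2)

A = (5, 2)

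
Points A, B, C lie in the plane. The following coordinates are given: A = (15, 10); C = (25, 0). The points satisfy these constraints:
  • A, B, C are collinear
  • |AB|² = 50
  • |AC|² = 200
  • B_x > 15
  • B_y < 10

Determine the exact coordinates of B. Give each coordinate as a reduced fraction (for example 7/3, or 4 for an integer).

1. B_x = 20  [[A, B, C are collinear ⇒ -10x-10y+250=0] ∩ [|B−(15, 10)|²=50]]
2. B_y = 5  [[A, B, C are collinear ⇒ -10x-10y+250=0] ∩ [|B−(15, 10)|²=50]]
   so B = (20, 5)

B = (20, 5)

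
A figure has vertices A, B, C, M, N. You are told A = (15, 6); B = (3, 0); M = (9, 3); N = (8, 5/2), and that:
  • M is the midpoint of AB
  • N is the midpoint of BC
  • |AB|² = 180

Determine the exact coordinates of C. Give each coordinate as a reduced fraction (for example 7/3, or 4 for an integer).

C = (13, 5)

1. C_x = 13  [C = 2·N−B = 2·(8, 5/2)−(3, 0)]
2. C_y = 5  [C = 2·N−B = 2·(8, 5/2)−(3, 0)]
   so C = (13, 5)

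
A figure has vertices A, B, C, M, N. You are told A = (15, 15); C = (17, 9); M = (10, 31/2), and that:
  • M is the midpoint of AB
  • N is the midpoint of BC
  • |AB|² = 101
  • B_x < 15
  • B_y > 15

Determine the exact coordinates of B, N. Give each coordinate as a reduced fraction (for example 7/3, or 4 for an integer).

1. B_x = 5  [B = 2·M−A = 2·(10, 31/2)−(15, 15)]
2. B_y = 16  [B = 2·M−A = 2·(10, 31/2)−(15, 15)]
   so B = (5, 16)
3. N_x = 11  [2·N = B+C = (5, 16)+(17, 9)]
4. N_y = 25/2  [2·N = B+C = (5, 16)+(17, 9)]
   so N = (11, 25/2)

B = (5, 16)
N = (11, 25/2)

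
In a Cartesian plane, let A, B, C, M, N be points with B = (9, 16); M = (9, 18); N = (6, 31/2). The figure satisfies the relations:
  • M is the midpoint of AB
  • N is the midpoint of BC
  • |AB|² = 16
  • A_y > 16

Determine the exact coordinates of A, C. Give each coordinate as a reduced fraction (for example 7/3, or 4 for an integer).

A = (9, 20)
C = (3, 15)

1. A_x = 9  [A = 2·M−B = 2·(9, 18)−(9, 16)]
2. A_y = 20  [A = 2·M−B = 2·(9, 18)−(9, 16)]
   so A = (9, 20)
3. C_x = 3  [C = 2·N−B = 2·(6, 31/2)−(9, 16)]
4. C_y = 15  [C = 2·N−B = 2·(6, 31/2)−(9, 16)]
   so C = (3, 15)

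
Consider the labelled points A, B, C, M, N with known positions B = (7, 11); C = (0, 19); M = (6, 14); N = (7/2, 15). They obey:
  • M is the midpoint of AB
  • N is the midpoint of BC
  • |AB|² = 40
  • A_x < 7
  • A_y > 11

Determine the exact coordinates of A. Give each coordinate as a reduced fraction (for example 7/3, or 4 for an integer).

A = (5, 17)

1. A_x = 5  [A = 2·M−B = 2·(6, 14)−(7, 11)]
2. A_y = 17  [A = 2·M−B = 2·(6, 14)−(7, 11)]
   so A = (5, 17)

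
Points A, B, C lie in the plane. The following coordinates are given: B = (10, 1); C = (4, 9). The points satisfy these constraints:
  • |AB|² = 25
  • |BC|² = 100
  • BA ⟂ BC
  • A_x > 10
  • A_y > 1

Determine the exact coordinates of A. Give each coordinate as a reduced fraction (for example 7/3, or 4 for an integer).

A = (14, 4)

1. A_x = 14  [[BA ⟂ BC ⇒ -6x+8y+52=0] ∩ [|A−(10, 1)|²=25]]
2. A_y = 4  [[BA ⟂ BC ⇒ -6x+8y+52=0] ∩ [|A−(10, 1)|²=25]]
   so A = (14, 4)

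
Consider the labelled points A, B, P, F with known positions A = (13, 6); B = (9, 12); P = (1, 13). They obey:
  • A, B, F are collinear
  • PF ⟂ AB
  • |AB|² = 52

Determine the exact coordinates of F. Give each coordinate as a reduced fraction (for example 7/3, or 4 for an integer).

1. F_x = 79/13  [[A, B, F are collinear ⇒ -6x-4y+102=0] ∩ [PF ⟂ AB ⇒ -4x+6y-74=0]]
2. F_y = 213/13  [[A, B, F are collinear ⇒ -6x-4y+102=0] ∩ [PF ⟂ AB ⇒ -4x+6y-74=0]]
   so F = (79/13, 213/13)

F = (79/13, 213/13)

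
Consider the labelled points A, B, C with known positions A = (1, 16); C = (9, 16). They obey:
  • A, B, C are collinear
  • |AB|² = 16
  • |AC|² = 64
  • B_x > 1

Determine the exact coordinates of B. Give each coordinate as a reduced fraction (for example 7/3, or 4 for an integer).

B = (5, 16)

1. B_x = 5  [[A, B, C are collinear ⇒ -8y+128=0] ∩ [|B−(1, 16)|²=16]]
2. B_y = 16  [[A, B, C are collinear ⇒ -8y+128=0] ∩ [|B−(1, 16)|²=16]]
   so B = (5, 16)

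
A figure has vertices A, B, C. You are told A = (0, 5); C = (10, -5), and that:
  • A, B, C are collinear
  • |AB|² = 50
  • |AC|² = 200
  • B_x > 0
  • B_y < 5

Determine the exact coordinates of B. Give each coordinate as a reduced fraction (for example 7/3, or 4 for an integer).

1. B_x = 5  [[A, B, C are collinear ⇒ -10x-10y+50=0] ∩ [|B−(0, 5)|²=50]]
2. B_y = 0  [[A, B, C are collinear ⇒ -10x-10y+50=0] ∩ [|B−(0, 5)|²=50]]
   so B = (5, 0)

B = (5, 0)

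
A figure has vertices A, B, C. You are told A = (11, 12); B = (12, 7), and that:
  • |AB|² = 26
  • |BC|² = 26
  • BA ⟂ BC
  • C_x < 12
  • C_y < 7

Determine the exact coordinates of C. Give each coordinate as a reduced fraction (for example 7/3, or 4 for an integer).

1. C_x = 7  [[BA ⟂ BC ⇒ -1x+5y-23=0] ∩ [|C−(12, 7)|²=26]]
2. C_y = 6  [[BA ⟂ BC ⇒ -1x+5y-23=0] ∩ [|C−(12, 7)|²=26]]
   so C = (7, 6)

C = (7, 6)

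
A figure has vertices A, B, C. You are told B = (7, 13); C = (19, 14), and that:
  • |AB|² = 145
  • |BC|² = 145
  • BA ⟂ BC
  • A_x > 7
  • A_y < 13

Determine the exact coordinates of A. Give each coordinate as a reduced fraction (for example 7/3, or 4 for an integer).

A = (8, 1)

1. A_x = 8  [[BA ⟂ BC ⇒ 12x+1y-97=0] ∩ [|A−(7, 13)|²=145]]
2. A_y = 1  [[BA ⟂ BC ⇒ 12x+1y-97=0] ∩ [|A−(7, 13)|²=145]]
   so A = (8, 1)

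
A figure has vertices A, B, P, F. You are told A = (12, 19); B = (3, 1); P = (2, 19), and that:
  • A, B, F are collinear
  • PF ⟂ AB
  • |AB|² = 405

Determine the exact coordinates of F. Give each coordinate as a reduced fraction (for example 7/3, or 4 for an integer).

1. F_x = 10  [[A, B, F are collinear ⇒ 18x-9y-45=0] ∩ [PF ⟂ AB ⇒ -9x-18y+360=0]]
2. F_y = 15  [[A, B, F are collinear ⇒ 18x-9y-45=0] ∩ [PF ⟂ AB ⇒ -9x-18y+360=0]]
   so F = (10, 15)

F = (10, 15)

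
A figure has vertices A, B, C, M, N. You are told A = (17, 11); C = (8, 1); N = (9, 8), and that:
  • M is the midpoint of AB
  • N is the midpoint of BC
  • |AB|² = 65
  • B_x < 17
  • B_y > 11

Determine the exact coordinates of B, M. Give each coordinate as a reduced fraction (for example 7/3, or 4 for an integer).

B = (10, 15)
M = (27/2, 13)

1. B_x = 10  [B = 2·N−C = 2·(9, 8)−(8, 1)]
2. B_y = 15  [B = 2·N−C = 2·(9, 8)−(8, 1)]
   so B = (10, 15)
3. M_x = 27/2  [2·M = A+B = (17, 11)+(10, 15)]
4. M_y = 13  [2·M = A+B = (17, 11)+(10, 15)]
   so M = (27/2, 13)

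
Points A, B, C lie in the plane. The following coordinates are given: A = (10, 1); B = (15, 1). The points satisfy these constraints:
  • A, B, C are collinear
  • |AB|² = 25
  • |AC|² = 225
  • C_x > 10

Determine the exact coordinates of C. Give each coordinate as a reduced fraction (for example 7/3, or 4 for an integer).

1. C_x = 25  [[A, B, C are collinear ⇒ 5y-5=0] ∩ [|C−(10, 1)|²=225]]
2. C_y = 1  [[A, B, C are collinear ⇒ 5y-5=0] ∩ [|C−(10, 1)|²=225]]
   so C = (25, 1)

C = (25, 1)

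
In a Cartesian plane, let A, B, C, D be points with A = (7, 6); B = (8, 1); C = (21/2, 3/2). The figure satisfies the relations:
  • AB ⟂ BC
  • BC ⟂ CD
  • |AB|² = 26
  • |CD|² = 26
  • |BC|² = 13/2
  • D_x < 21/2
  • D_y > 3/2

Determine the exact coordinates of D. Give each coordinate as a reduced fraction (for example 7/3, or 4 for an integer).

D = (19/2, 13/2)

1. D_x = 19/2  [[BC ⟂ CD ⇒ 5/2x+1/2y-27=0] ∩ [|D−(21/2, 3/2)|²=26]]
2. D_y = 13/2  [[BC ⟂ CD ⇒ 5/2x+1/2y-27=0] ∩ [|D−(21/2, 3/2)|²=26]]
   so D = (19/2, 13/2)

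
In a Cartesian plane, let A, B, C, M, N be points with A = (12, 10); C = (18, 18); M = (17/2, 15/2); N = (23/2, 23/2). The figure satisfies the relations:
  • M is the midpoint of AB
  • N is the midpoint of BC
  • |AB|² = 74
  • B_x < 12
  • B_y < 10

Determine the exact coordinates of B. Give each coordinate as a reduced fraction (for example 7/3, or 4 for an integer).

B = (5, 5)

1. B_x = 5  [B = 2·M−A = 2·(17/2, 15/2)−(12, 10)]
2. B_y = 5  [B = 2·M−A = 2·(17/2, 15/2)−(12, 10)]
   so B = (5, 5)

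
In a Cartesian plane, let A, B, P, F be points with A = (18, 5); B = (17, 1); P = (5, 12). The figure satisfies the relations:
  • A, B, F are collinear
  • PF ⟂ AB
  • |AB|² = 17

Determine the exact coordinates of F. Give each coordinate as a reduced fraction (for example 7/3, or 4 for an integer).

1. F_x = 321/17  [[A, B, F are collinear ⇒ 4x-1y-67=0] ∩ [PF ⟂ AB ⇒ -1x-4y+53=0]]
2. F_y = 145/17  [[A, B, F are collinear ⇒ 4x-1y-67=0] ∩ [PF ⟂ AB ⇒ -1x-4y+53=0]]
   so F = (321/17, 145/17)

F = (321/17, 145/17)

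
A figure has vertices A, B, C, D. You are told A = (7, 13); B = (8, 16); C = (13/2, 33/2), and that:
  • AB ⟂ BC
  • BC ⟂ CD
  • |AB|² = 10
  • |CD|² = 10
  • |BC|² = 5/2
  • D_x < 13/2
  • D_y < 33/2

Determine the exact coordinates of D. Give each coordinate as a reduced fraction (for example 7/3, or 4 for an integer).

D = (11/2, 27/2)

1. D_x = 11/2  [[BC ⟂ CD ⇒ -3/2x+1/2y+3/2=0] ∩ [|D−(13/2, 33/2)|²=10]]
2. D_y = 27/2  [[BC ⟂ CD ⇒ -3/2x+1/2y+3/2=0] ∩ [|D−(13/2, 33/2)|²=10]]
   so D = (11/2, 27/2)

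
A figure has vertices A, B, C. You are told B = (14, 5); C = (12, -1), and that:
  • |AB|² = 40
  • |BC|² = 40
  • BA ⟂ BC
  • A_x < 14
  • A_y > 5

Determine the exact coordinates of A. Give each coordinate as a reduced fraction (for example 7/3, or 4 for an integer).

1. A_x = 8  [[BA ⟂ BC ⇒ -2x-6y+58=0] ∩ [|A−(14, 5)|²=40]]
2. A_y = 7  [[BA ⟂ BC ⇒ -2x-6y+58=0] ∩ [|A−(14, 5)|²=40]]
   so A = (8, 7)

A = (8, 7)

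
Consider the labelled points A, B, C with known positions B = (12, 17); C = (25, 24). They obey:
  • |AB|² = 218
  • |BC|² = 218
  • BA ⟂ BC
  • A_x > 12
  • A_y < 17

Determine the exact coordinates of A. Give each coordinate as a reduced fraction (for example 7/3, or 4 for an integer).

A = (19, 4)

1. A_x = 19  [[BA ⟂ BC ⇒ 13x+7y-275=0] ∩ [|A−(12, 17)|²=218]]
2. A_y = 4  [[BA ⟂ BC ⇒ 13x+7y-275=0] ∩ [|A−(12, 17)|²=218]]
   so A = (19, 4)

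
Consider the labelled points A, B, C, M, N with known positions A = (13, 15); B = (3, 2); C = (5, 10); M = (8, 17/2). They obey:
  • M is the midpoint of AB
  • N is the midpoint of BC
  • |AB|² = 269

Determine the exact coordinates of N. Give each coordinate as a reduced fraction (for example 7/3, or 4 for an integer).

N = (4, 6)

1. N_x = 4  [2·N = B+C = (3, 2)+(5, 10)]
2. N_y = 6  [2·N = B+C = (3, 2)+(5, 10)]
   so N = (4, 6)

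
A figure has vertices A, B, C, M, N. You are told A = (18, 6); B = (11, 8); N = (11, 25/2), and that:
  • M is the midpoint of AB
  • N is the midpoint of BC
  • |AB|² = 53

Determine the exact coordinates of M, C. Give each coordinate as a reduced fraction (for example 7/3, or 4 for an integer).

1. M_x = 29/2  [2·M = A+B = (18, 6)+(11, 8)]
2. M_y = 7  [2·M = A+B = (18, 6)+(11, 8)]
   so M = (29/2, 7)
3. C_x = 11  [C = 2·N−B = 2·(11, 25/2)−(11, 8)]
4. C_y = 17  [C = 2·N−B = 2·(11, 25/2)−(11, 8)]
   so C = (11, 17)

M = (29/2, 7)
C = (11, 17)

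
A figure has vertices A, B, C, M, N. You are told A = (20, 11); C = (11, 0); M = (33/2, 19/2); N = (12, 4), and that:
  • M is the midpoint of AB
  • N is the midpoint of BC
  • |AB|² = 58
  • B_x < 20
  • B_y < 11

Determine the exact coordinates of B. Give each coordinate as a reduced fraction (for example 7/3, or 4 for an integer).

B = (13, 8)

1. B_x = 13  [B = 2·M−A = 2·(33/2, 19/2)−(20, 11)]
2. B_y = 8  [B = 2·M−A = 2·(33/2, 19/2)−(20, 11)]
   so B = (13, 8)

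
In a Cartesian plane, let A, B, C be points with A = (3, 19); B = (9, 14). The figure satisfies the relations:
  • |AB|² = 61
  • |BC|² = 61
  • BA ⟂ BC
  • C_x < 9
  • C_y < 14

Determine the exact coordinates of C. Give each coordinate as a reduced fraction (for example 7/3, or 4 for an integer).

C = (4, 8)

1. C_x = 4  [[BA ⟂ BC ⇒ -6x+5y-16=0] ∩ [|C−(9, 14)|²=61]]
2. C_y = 8  [[BA ⟂ BC ⇒ -6x+5y-16=0] ∩ [|C−(9, 14)|²=61]]
   so C = (4, 8)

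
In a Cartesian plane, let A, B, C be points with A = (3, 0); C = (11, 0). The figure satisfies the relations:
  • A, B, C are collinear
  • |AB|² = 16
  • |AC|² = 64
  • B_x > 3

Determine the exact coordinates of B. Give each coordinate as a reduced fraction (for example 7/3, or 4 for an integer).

B = (7, 0)

1. B_x = 7  [[A, B, C are collinear ⇒ -8y=0] ∩ [|B−(3, 0)|²=16]]
2. B_y = 0  [[A, B, C are collinear ⇒ -8y=0] ∩ [|B−(3, 0)|²=16]]
   so B = (7, 0)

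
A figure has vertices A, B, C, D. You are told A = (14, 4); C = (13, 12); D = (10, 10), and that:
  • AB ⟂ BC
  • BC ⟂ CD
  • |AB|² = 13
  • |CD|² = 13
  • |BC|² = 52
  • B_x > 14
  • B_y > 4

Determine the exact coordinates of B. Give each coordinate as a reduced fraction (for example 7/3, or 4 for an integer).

1. B_x = 17  [[BC ⟂ CD ⇒ 3x+2y-63=0] ∩ [|B−(14, 4)|²=13]]
2. B_y = 6  [[BC ⟂ CD ⇒ 3x+2y-63=0] ∩ [|B−(14, 4)|²=13]]
   so B = (17, 6)

B = (17, 6)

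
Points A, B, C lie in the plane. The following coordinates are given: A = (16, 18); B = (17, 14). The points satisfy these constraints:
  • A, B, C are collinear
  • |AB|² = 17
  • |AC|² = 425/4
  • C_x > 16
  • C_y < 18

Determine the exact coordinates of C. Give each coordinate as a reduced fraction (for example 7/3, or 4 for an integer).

1. C_x = 37/2  [[A, B, C are collinear ⇒ 4x+1y-82=0] ∩ [|C−(16, 18)|²=425/4]]
2. C_y = 8  [[A, B, C are collinear ⇒ 4x+1y-82=0] ∩ [|C−(16, 18)|²=425/4]]
   so C = (37/2, 8)

C = (37/2, 8)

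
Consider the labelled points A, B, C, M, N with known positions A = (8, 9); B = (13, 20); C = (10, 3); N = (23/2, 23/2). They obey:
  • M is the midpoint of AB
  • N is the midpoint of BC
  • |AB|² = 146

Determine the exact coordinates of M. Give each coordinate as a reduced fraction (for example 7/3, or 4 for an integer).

M = (21/2, 29/2)

1. M_x = 21/2  [2·M = A+B = (8, 9)+(13, 20)]
2. M_y = 29/2  [2·M = A+B = (8, 9)+(13, 20)]
   so M = (21/2, 29/2)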